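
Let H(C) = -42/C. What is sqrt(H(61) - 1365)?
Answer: I*sqrt(5081727)/61 ≈ 36.955*I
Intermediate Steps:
sqrt(H(61) - 1365) = sqrt(-42/61 - 1365) = sqrt(-83307/61) = I*sqrt(5081727)/61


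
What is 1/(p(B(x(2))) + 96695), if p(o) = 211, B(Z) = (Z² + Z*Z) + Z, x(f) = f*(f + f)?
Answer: 1/96906 ≈ 1.0319e-5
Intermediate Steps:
x(f) = 2*f² (x(f) = f*(2*f) = 2*f²)
B(Z) = Z + 2*Z² (B(Z) = (Z² + Z²) + Z = 2*Z² + Z = Z + 2*Z²)
1/(p(B(x(2))) + 96695) = 1/(211 + 96695) = 1/96906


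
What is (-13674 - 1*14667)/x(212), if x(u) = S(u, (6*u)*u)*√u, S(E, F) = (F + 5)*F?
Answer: -9447*√53/2569440749632 ≈ -2.6767e-8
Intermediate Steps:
S(E, F) = F*(5 + F) (S(E, F) = (5 + F)*F = F*(5 + F))
x(u) = 6*u^(5/2)*(5 + 6*u²) (x(u) = (((6*u)*u)*(5 + (6*u)*u))*√u = ((6*u²)*(5 + 6*u²))*√u = (6*u²*(5 + 6*u²))*√u = 6*u^(5/2)*(5 + 6*u²))
(-13674 - 1*14667)/x(212) = (-13674 - 1*14667)/((212^(5/2)*(30 + 36*212²))) = (-13674 - 14667)/(((89888*√53)*(30 + 36*44944))) = -28341*√53/(4764064*(30 + 1617984)) = -28341*√53/7708322248896 = -9447*√53/2569440749632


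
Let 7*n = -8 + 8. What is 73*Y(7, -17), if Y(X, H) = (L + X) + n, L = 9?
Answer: 1168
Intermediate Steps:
n = 0 (n = (-8 + 8)/7 = (1/7)*0 = 0)
Y(X, H) = 9 + X (Y(X, H) = (9 + X) + 0 = 9 + X)
73*Y(7, -17) = 73*(9 + 7) = 73*16 = 1168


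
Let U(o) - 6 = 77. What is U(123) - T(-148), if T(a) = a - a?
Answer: 83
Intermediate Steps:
U(o) = 83 (U(o) = 6 + 77 = 83)
T(a) = 0
U(123) - T(-148) = 83 - 1*0 = 83 + 0 = 83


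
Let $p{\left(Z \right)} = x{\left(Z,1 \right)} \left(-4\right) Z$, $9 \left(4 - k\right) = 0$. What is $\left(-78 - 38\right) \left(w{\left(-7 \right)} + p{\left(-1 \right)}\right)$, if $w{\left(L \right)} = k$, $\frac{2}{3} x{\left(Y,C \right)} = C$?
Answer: $-1160$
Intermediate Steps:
$k = 4$ ($k = 4 - 0 = 4 + 0 = 4$)
$x{\left(Y,C \right)} = \frac{3 C}{2}$
$p{\left(Z \right)} = - 6 Z$ ($p{\left(Z \right)} = \frac{3}{2} \cdot 1 \left(-4\right) Z = \frac{3}{2} \left(-4\right) Z = - 6 Z$)
$w{\left(L \right)} = 4$
$\left(-78 - 38\right) \left(w{\left(-7 \right)} + p{\left(-1 \right)}\right) = \left(-78 - 38\right) \left(4 - -6\right) = - 116 \left(4 + 6\right) = \left(-116\right) 10 = -1160$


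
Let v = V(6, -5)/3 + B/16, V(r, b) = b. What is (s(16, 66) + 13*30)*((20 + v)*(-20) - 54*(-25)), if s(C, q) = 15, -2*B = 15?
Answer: 3216375/8 ≈ 4.0205e+5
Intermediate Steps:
B = -15/2 (B = -½*15 = -15/2 ≈ -7.5000)
v = -205/96 (v = -5/3 - 15/2/16 = -5*⅓ - 15/2*1/16 = -5/3 - 15/32 = -205/96 ≈ -2.1354)
(s(16, 66) + 13*30)*((20 + v)*(-20) - 54*(-25)) = (15 + 13*30)*((20 - 205/96)*(-20) - 54*(-25)) = (15 + 390)*((1715/96)*(-20) + 1350) = 405*(-8575/24 + 1350) = 405*(23825/24) = 3216375/8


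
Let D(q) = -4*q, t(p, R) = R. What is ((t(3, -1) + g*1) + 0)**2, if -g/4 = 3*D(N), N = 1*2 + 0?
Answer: 9025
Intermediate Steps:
N = 2 (N = 2 + 0 = 2)
g = 96 (g = -12*(-4*2) = -12*(-8) = -4*(-24) = 96)
((t(3, -1) + g*1) + 0)**2 = ((-1 + 96*1) + 0)**2 = ((-1 + 96) + 0)**2 = (95 + 0)**2 = 95**2 = 9025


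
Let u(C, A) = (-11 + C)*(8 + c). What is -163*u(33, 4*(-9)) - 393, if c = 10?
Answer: -64941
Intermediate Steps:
u(C, A) = -198 + 18*C (u(C, A) = (-11 + C)*(8 + 10) = (-11 + C)*18 = -198 + 18*C)
-163*u(33, 4*(-9)) - 393 = -163*(-198 + 18*33) - 393 = -163*(-198 + 594) - 393 = -163*396 - 393 = -64548 - 393 = -64941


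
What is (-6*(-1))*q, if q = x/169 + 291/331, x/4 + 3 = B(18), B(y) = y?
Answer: 414234/55939 ≈ 7.4051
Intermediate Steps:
x = 60 (x = -12 + 4*18 = -12 + 72 = 60)
q = 69039/55939 (q = 60/169 + 291/331 = 69039/55939 ≈ 1.2342)
(-6*(-1))*q = -6*(-1)*(69039/55939) = 6*(69039/55939) = 414234/55939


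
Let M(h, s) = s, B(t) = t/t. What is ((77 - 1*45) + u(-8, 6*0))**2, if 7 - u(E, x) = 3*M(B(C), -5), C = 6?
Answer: 2916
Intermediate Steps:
B(t) = 1
u(E, x) = 22 (u(E, x) = 7 - 3*(-5) = 7 - 1*(-15) = 7 + 15 = 22)
((77 - 1*45) + u(-8, 6*0))**2 = ((77 - 1*45) + 22)**2 = ((77 - 45) + 22)**2 = (32 + 22)**2 = 54**2 = 2916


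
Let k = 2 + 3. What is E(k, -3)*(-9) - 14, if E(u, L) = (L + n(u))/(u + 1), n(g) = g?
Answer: -17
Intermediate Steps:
k = 5
E(u, L) = (L + u)/(1 + u) (E(u, L) = (L + u)/(u + 1) = (L + u)/(1 + u))
E(k, -3)*(-9) - 14 = ((-3 + 5)/(1 + 5))*(-9) - 14 = (2/6)*(-9) - 14 = ((⅙)*2)*(-9) - 14 = (⅓)*(-9) - 14 = -3 - 14 = -17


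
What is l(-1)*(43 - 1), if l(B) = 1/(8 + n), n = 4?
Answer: 7/2 ≈ 3.5000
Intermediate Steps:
l(B) = 1/12 (l(B) = 1/(8 + 4) = 1/12)
l(-1)*(43 - 1) = (43 - 1)/12 = (1/12)*42 = 7/2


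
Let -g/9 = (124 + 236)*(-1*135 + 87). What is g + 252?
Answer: 155772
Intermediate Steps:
g = 155520 (g = -9*(124 + 236)*(-1*135 + 87) = -3240*(-135 + 87) = -3240*(-48) = -9*(-17280) = 155520)
g + 252 = 155520 + 252 = 155772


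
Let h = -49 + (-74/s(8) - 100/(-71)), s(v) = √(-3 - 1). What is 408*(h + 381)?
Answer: 9658176/71 + 15096*I ≈ 1.3603e+5 + 15096.0*I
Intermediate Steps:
s(v) = 2*I (s(v) = √(-4) = 2*I)
h = -3379/71 + 37*I (h = -49 + (-74*(-I/2) - 100/(-71)) = -49 + (-(-37)*I - 100*(-1/71)) = -49 + (37*I + 100/71) = -49 + (100/71 + 37*I) = -3379/71 + 37*I ≈ -47.592 + 37.0*I)
408*(h + 381) = 408*((-3379/71 + 37*I) + 381) = 408*(23672/71 + 37*I) = 9658176/71 + 15096*I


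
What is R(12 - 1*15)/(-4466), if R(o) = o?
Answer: 3/4466 ≈ 0.00067174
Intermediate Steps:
R(12 - 1*15)/(-4466) = (12 - 1*15)/(-4466) = (12 - 15)*(-1/4466) = -3*(-1/4466) = 3/4466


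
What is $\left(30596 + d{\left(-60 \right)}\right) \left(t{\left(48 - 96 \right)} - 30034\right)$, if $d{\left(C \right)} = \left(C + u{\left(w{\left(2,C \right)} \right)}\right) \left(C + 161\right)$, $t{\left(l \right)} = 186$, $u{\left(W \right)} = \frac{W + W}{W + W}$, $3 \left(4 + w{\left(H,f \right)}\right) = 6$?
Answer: $-735365176$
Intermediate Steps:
$w{\left(H,f \right)} = -2$ ($w{\left(H,f \right)} = -4 + \frac{1}{3} \cdot 6 = -4 + 2 = -2$)
$u{\left(W \right)} = 1$ ($u{\left(W \right)} = \frac{2 W}{2 W} = 2 W \frac{1}{2 W} = 1$)
$d{\left(C \right)} = \left(1 + C\right) \left(161 + C\right)$ ($d{\left(C \right)} = \left(C + 1\right) \left(C + 161\right) = \left(1 + C\right) \left(161 + C\right)$)
$\left(30596 + d{\left(-60 \right)}\right) \left(t{\left(48 - 96 \right)} - 30034\right) = \left(30596 + \left(161 + \left(-60\right)^{2} + 162 \left(-60\right)\right)\right) \left(186 - 30034\right) = \left(30596 + \left(161 + 3600 - 9720\right)\right) \left(-29848\right) = \left(30596 - 5959\right) \left(-29848\right) = 24637 \left(-29848\right) = -735365176$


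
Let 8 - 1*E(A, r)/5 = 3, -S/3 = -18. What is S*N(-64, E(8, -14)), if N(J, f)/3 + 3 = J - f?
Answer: -14904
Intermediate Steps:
S = 54 (S = -3*(-18) = 54)
E(A, r) = 25 (E(A, r) = 40 - 5*3 = 40 - 15 = 25)
N(J, f) = -9 - 3*f + 3*J (N(J, f) = -9 + 3*(J - f) = -9 + (-3*f + 3*J) = -9 - 3*f + 3*J)
S*N(-64, E(8, -14)) = 54*(-9 - 3*25 + 3*(-64)) = 54*(-9 - 75 - 192) = 54*(-276) = -14904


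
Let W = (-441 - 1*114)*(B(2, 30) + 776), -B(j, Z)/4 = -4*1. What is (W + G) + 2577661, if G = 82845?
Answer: 2220946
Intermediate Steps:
B(j, Z) = 16 (B(j, Z) = -(-16) = -4*(-4) = 16)
W = -439560 (W = (-441 - 1*114)*(16 + 776) = (-441 - 114)*792 = -555*792 = -439560)
(W + G) + 2577661 = (-439560 + 82845) + 2577661 = -356715 + 2577661 = 2220946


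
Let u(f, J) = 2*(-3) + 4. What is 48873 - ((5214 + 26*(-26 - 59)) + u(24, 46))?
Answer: 45871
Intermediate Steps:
u(f, J) = -2 (u(f, J) = -6 + 4 = -2)
48873 - ((5214 + 26*(-26 - 59)) + u(24, 46)) = 48873 - ((5214 + 26*(-26 - 59)) - 2) = 48873 - ((5214 + 26*(-85)) - 2) = 48873 - ((5214 - 2210) - 2) = 48873 - (3004 - 2) = 48873 - 1*3002 = 48873 - 3002 = 45871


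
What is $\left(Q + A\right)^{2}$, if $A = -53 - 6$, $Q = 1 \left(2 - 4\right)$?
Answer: $3721$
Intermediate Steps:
$Q = -2$ ($Q = 1 \left(-2\right) = -2$)
$A = -59$ ($A = -53 - 6 = -59$)
$\left(Q + A\right)^{2} = \left(-2 - 59\right)^{2} = \left(-61\right)^{2} = 3721$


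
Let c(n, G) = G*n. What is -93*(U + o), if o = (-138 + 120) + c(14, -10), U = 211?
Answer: -4929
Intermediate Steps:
o = -158 (o = (-138 + 120) - 10*14 = -18 - 140 = -158)
-93*(U + o) = -93*(211 - 158) = -93*53 = -4929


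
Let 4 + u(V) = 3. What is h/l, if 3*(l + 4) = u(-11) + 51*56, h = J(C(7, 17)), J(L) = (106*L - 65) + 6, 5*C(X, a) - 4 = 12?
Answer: 4203/14215 ≈ 0.29567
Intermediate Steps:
C(X, a) = 16/5 (C(X, a) = ⅘ + (⅕)*12 = ⅘ + 12/5 = 16/5)
u(V) = -1 (u(V) = -4 + 3 = -1)
J(L) = -59 + 106*L (J(L) = (-65 + 106*L) + 6 = -59 + 106*L)
h = 1401/5 (h = -59 + 106*(16/5) = -59 + 1696/5 = 1401/5 ≈ 280.20)
l = 2843/3 (l = -4 + (-1 + 51*56)/3 = -4 + (-1 + 2856)/3 = -4 + (⅓)*2855 = -4 + 2855/3 = 2843/3 ≈ 947.67)
h/l = 1401/(5*(2843/3)) = (1401/5)*(3/2843) = 4203/14215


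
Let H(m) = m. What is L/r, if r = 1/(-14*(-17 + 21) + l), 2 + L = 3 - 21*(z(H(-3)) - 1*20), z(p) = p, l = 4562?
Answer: 2180904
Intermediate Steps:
L = 484 (L = -2 + (3 - 21*(-3 - 1*20)) = -2 + (3 - 21*(-3 - 20)) = -2 + (3 - 21*(-23)) = -2 + (3 + 483) = -2 + 486 = 484)
r = 1/4506 (r = 1/(-14*(-17 + 21) + 4562) = 1/(-14*4 + 4562) = 1/(-56 + 4562) = 1/4506 ≈ 0.00022193)
L/r = 484/(1/4506) = 484*4506 = 2180904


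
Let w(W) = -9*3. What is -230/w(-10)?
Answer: 230/27 ≈ 8.5185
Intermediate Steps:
w(W) = -27
-230/w(-10) = -230/(-27) = -230*(-1/27) = 230/27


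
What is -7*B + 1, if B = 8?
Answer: -55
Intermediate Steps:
-7*B + 1 = -7*8 + 1 = -56 + 1 = -55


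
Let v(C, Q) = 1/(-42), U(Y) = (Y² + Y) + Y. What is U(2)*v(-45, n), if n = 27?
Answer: -4/21 ≈ -0.19048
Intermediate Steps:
U(Y) = Y² + 2*Y (U(Y) = (Y + Y²) + Y = Y² + 2*Y)
v(C, Q) = -1/42
U(2)*v(-45, n) = (2*(2 + 2))*(-1/42) = (2*4)*(-1/42) = 8*(-1/42) = -4/21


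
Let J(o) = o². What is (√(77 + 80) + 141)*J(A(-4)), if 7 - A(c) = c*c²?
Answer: 710781 + 5041*√157 ≈ 7.7395e+5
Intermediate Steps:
A(c) = 7 - c³ (A(c) = 7 - c*c² = 7 - c³)
(√(77 + 80) + 141)*J(A(-4)) = (√(77 + 80) + 141)*(7 - 1*(-4)³)² = (√157 + 141)*(7 - 1*(-64))² = (141 + √157)*(7 + 64)² = (141 + √157)*71² = (141 + √157)*5041 = 710781 + 5041*√157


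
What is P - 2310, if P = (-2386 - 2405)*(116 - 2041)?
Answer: 9220365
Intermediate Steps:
P = 9222675 (P = -4791*(-1925) = 9222675)
P - 2310 = 9222675 - 2310 = 9220365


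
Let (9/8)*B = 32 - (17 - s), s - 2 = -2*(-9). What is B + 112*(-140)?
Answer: -140840/9 ≈ -15649.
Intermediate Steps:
s = 20 (s = 2 - 2*(-9) = 2 + 18 = 20)
B = 280/9 (B = 8*(32 - (17 - 1*20))/9 = 8*(32 - (17 - 20))/9 = 8*(32 - 1*(-3))/9 = 8*(32 + 3)/9 = (8/9)*35 = 280/9 ≈ 31.111)
B + 112*(-140) = 280/9 + 112*(-140) = 280/9 - 15680 = -140840/9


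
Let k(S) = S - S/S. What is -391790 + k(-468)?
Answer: -392259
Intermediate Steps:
k(S) = -1 + S (k(S) = S - 1*1 = S - 1 = -1 + S)
-391790 + k(-468) = -391790 + (-1 - 468) = -391790 - 469 = -392259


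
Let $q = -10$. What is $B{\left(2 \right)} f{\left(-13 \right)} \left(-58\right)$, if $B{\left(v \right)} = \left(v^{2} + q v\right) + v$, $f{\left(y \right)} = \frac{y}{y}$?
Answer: $812$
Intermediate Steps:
$f{\left(y \right)} = 1$
$B{\left(v \right)} = v^{2} - 9 v$ ($B{\left(v \right)} = \left(v^{2} - 10 v\right) + v = v^{2} - 9 v$)
$B{\left(2 \right)} f{\left(-13 \right)} \left(-58\right) = 2 \left(-9 + 2\right) 1 \left(-58\right) = 2 \left(-7\right) 1 \left(-58\right) = \left(-14\right) 1 \left(-58\right) = \left(-14\right) \left(-58\right) = 812$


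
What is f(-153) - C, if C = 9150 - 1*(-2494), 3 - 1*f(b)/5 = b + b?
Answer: -10099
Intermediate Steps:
f(b) = 15 - 10*b (f(b) = 15 - 5*(b + b) = 15 - 10*b)
C = 11644 (C = 9150 + 2494 = 11644)
f(-153) - C = (15 - 10*(-153)) - 1*11644 = (15 + 1530) - 11644 = 1545 - 11644 = -10099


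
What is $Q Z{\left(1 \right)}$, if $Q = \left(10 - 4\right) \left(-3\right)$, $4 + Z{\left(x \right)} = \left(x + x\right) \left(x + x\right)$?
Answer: $0$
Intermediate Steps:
$Z{\left(x \right)} = -4 + 4 x^{2}$ ($Z{\left(x \right)} = -4 + \left(x + x\right) \left(x + x\right) = -4 + 2 x 2 x = -4 + 4 x^{2}$)
$Q = -18$ ($Q = 6 \left(-3\right) = -18$)
$Q Z{\left(1 \right)} = - 18 \left(-4 + 4 \cdot 1^{2}\right) = - 18 \left(-4 + 4 \cdot 1\right) = - 18 \left(-4 + 4\right) = \left(-18\right) 0 = 0$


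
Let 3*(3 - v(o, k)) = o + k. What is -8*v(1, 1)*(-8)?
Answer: 448/3 ≈ 149.33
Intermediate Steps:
v(o, k) = 3 - k/3 - o/3 (v(o, k) = 3 - (o + k)/3 = 3 - (k + o)/3 = 3 + (-k/3 - o/3) = 3 - k/3 - o/3)
-8*v(1, 1)*(-8) = -8*(3 - 1/3*1 - 1/3*1)*(-8) = -8*(3 - 1/3 - 1/3)*(-8) = -8*7/3*(-8) = -56/3*(-8) = 448/3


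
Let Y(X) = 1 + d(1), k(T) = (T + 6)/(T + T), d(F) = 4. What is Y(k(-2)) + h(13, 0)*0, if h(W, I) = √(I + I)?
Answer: 5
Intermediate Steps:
k(T) = (6 + T)/(2*T) (k(T) = (6 + T)/((2*T)) = (6 + T)*(1/(2*T)) = (6 + T)/(2*T))
Y(X) = 5 (Y(X) = 1 + 4 = 5)
h(W, I) = √2*√I (h(W, I) = √(2*I) = √2*√I)
Y(k(-2)) + h(13, 0)*0 = 5 + (√2*√0)*0 = 5 + (√2*0)*0 = 5 + 0*0 = 5 + 0 = 5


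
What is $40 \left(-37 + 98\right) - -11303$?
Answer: $13743$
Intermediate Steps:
$40 \left(-37 + 98\right) - -11303 = 40 \cdot 61 + 11303 = 2440 + 11303 = 13743$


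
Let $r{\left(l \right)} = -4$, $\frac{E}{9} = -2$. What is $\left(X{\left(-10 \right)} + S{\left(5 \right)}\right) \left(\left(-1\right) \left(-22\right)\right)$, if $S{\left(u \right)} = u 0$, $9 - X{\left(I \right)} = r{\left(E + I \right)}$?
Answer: $286$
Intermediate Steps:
$E = -18$ ($E = 9 \left(-2\right) = -18$)
$X{\left(I \right)} = 13$ ($X{\left(I \right)} = 9 - -4 = 9 + 4 = 13$)
$S{\left(u \right)} = 0$
$\left(X{\left(-10 \right)} + S{\left(5 \right)}\right) \left(\left(-1\right) \left(-22\right)\right) = \left(13 + 0\right) \left(\left(-1\right) \left(-22\right)\right) = 13 \cdot 22 = 286$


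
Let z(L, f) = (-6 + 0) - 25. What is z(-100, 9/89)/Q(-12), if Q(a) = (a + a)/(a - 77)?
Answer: -2759/24 ≈ -114.96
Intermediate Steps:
z(L, f) = -31 (z(L, f) = -6 - 25 = -31)
Q(a) = 2*a/(-77 + a) (Q(a) = (2*a)/(-77 + a) = 2*a/(-77 + a))
z(-100, 9/89)/Q(-12) = -31/(2*(-12)/(-77 - 12)) = -31/(2*(-12)/(-89)) = -31/(2*(-12)*(-1/89)) = -31/24/89 = -31*89/24 = -2759/24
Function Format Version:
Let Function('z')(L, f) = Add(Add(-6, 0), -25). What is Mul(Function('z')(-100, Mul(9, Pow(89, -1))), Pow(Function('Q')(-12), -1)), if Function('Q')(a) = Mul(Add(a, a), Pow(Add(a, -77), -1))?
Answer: Rational(-2759, 24) ≈ -114.96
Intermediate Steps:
Function('z')(L, f) = -31 (Function('z')(L, f) = Add(-6, -25) = -31)
Function('Q')(a) = Mul(2, a, Pow(Add(-77, a), -1)) (Function('Q')(a) = Mul(Mul(2, a), Pow(Add(-77, a), -1)) = Mul(2, a, Pow(Add(-77, a), -1)))
Mul(Function('z')(-100, Mul(9, Pow(89, -1))), Pow(Function('Q')(-12), -1)) = Mul(-31, Pow(Mul(2, -12, Pow(Add(-77, -12), -1)), -1)) = Mul(-31, Pow(Mul(2, -12, Pow(-89, -1)), -1)) = Mul(-31, Pow(Mul(2, -12, Rational(-1, 89)), -1)) = Mul(-31, Pow(Rational(24, 89), -1)) = Mul(-31, Rational(89, 24)) = Rational(-2759, 24)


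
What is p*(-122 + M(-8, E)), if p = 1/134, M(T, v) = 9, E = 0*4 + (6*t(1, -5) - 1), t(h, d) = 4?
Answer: -113/134 ≈ -0.84328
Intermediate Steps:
E = 23 (E = 0*4 + (6*4 - 1) = 0 + (24 - 1) = 0 + 23 = 23)
p = 1/134 ≈ 0.0074627
p*(-122 + M(-8, E)) = (-122 + 9)/134 = (1/134)*(-113) = -113/134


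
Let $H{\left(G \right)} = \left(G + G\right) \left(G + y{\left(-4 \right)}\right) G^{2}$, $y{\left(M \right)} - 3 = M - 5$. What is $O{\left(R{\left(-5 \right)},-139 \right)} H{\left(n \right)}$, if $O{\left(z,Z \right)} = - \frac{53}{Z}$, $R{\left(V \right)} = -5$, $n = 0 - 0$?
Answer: $0$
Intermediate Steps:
$n = 0$ ($n = 0 + 0 = 0$)
$y{\left(M \right)} = -2 + M$ ($y{\left(M \right)} = 3 + \left(M - 5\right) = 3 + \left(-5 + M\right) = -2 + M$)
$H{\left(G \right)} = 2 G^{3} \left(-6 + G\right)$ ($H{\left(G \right)} = \left(G + G\right) \left(G - 6\right) G^{2} = 2 G \left(G - 6\right) G^{2} = 2 G \left(-6 + G\right) G^{2} = 2 G^{3} \left(-6 + G\right)$)
$O{\left(R{\left(-5 \right)},-139 \right)} H{\left(n \right)} = - \frac{53}{-139} \cdot 2 \cdot 0^{3} \left(-6 + 0\right) = \left(-53\right) \left(- \frac{1}{139}\right) 2 \cdot 0 \left(-6\right) = \frac{53}{139} \cdot 0 = 0$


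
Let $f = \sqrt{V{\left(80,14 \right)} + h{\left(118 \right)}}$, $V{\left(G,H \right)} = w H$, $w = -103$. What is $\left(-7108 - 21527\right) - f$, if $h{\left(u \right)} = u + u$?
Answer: $-28635 - 3 i \sqrt{134} \approx -28635.0 - 34.728 i$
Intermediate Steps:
$h{\left(u \right)} = 2 u$
$V{\left(G,H \right)} = - 103 H$
$f = 3 i \sqrt{134}$ ($f = \sqrt{\left(-103\right) 14 + 2 \cdot 118} = \sqrt{-1442 + 236} = \sqrt{-1206} = 3 i \sqrt{134} \approx 34.728 i$)
$\left(-7108 - 21527\right) - f = \left(-7108 - 21527\right) - 3 i \sqrt{134} = -28635 - 3 i \sqrt{134}$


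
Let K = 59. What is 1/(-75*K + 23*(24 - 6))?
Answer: -1/4011 ≈ -0.00024931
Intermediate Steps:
1/(-75*K + 23*(24 - 6)) = 1/(-75*59 + 23*(24 - 6)) = 1/(-4425 + 23*18) = 1/(-4425 + 414) = 1/(-4011) = -1/4011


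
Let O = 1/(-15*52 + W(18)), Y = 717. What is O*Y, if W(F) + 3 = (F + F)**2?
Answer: 239/171 ≈ 1.3977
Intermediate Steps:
W(F) = -3 + 4*F**2 (W(F) = -3 + (F + F)**2 = -3 + (2*F)**2 = -3 + 4*F**2)
O = 1/513 (O = 1/(-15*52 + (-3 + 4*18**2)) = 1/(-780 + (-3 + 4*324)) = 1/(-780 + (-3 + 1296)) = 1/(-780 + 1293) = 1/513 ≈ 0.0019493)
O*Y = (1/513)*717 = 239/171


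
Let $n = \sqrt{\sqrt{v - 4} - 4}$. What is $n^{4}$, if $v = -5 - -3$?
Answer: $\left(4 - i \sqrt{6}\right)^{2} \approx 10.0 - 19.596 i$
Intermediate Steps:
$v = -2$ ($v = -5 + 3 = -2$)
$n = \sqrt{-4 + i \sqrt{6}}$ ($n = \sqrt{\sqrt{-2 - 4} - 4} = \sqrt{\sqrt{-6} - 4} = \sqrt{i \sqrt{6} - 4} = \sqrt{-4 + i \sqrt{6}} \approx 0.58754 + 2.0845 i$)
$n^{4} = \left(\sqrt{-4 + i \sqrt{6}}\right)^{4} = \left(-4 + i \sqrt{6}\right)^{2}$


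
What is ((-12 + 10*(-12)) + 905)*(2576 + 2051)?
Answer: 3576671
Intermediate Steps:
((-12 + 10*(-12)) + 905)*(2576 + 2051) = ((-12 - 120) + 905)*4627 = (-132 + 905)*4627 = 773*4627 = 3576671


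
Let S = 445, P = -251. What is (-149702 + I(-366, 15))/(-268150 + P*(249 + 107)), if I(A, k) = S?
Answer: 149257/357506 ≈ 0.41750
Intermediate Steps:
I(A, k) = 445
(-149702 + I(-366, 15))/(-268150 + P*(249 + 107)) = (-149702 + 445)/(-268150 - 251*(249 + 107)) = -149257/(-268150 - 251*356) = -149257/(-268150 - 89356) = -149257/(-357506) = -149257*(-1/357506) = 149257/357506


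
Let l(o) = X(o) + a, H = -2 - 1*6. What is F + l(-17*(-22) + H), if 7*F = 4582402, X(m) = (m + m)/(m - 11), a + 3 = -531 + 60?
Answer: 1625579944/2485 ≈ 6.5416e+5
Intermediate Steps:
a = -474 (a = -3 + (-531 + 60) = -3 - 471 = -474)
H = -8 (H = -2 - 6 = -8)
X(m) = 2*m/(-11 + m) (X(m) = (2*m)/(-11 + m) = 2*m/(-11 + m))
F = 4582402/7 (F = (⅐)*4582402 = 4582402/7 ≈ 6.5463e+5)
l(o) = -474 + 2*o/(-11 + o) (l(o) = 2*o/(-11 + o) - 474 = -474 + 2*o/(-11 + o))
F + l(-17*(-22) + H) = 4582402/7 + 2*(2607 - 236*(-17*(-22) - 8))/(-11 + (-17*(-22) - 8)) = 4582402/7 + 2*(2607 - 236*(374 - 8))/(-11 + (374 - 8)) = 4582402/7 + 2*(2607 - 236*366)/(-11 + 366) = 4582402/7 + 2*(2607 - 86376)/355 = 4582402/7 + 2*(1/355)*(-83769) = 4582402/7 - 167538/355 = 1625579944/2485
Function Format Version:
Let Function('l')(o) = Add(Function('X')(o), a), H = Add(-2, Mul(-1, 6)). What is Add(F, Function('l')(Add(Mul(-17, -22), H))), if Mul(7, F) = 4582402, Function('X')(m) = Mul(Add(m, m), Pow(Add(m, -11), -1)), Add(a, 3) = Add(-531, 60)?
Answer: Rational(1625579944, 2485) ≈ 6.5416e+5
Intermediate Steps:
a = -474 (a = Add(-3, Add(-531, 60)) = Add(-3, -471) = -474)
H = -8 (H = Add(-2, -6) = -8)
Function('X')(m) = Mul(2, m, Pow(Add(-11, m), -1)) (Function('X')(m) = Mul(Mul(2, m), Pow(Add(-11, m), -1)) = Mul(2, m, Pow(Add(-11, m), -1)))
F = Rational(4582402, 7) (F = Mul(Rational(1, 7), 4582402) = Rational(4582402, 7) ≈ 6.5463e+5)
Function('l')(o) = Add(-474, Mul(2, o, Pow(Add(-11, o), -1))) (Function('l')(o) = Add(Mul(2, o, Pow(Add(-11, o), -1)), -474) = Add(-474, Mul(2, o, Pow(Add(-11, o), -1))))
Add(F, Function('l')(Add(Mul(-17, -22), H))) = Add(Rational(4582402, 7), Mul(2, Pow(Add(-11, Add(Mul(-17, -22), -8)), -1), Add(2607, Mul(-236, Add(Mul(-17, -22), -8))))) = Add(Rational(4582402, 7), Mul(2, Pow(Add(-11, Add(374, -8)), -1), Add(2607, Mul(-236, Add(374, -8))))) = Add(Rational(4582402, 7), Mul(2, Pow(Add(-11, 366), -1), Add(2607, Mul(-236, 366)))) = Add(Rational(4582402, 7), Mul(2, Pow(355, -1), Add(2607, -86376))) = Add(Rational(4582402, 7), Mul(2, Rational(1, 355), -83769)) = Add(Rational(4582402, 7), Rational(-167538, 355)) = Rational(1625579944, 2485)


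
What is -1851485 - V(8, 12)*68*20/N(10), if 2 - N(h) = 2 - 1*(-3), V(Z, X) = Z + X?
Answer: -5527255/3 ≈ -1.8424e+6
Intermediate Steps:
V(Z, X) = X + Z
N(h) = -3 (N(h) = 2 - (2 - 1*(-3)) = 2 - (2 + 3) = 2 - 1*5 = 2 - 5 = -3)
-1851485 - V(8, 12)*68*20/N(10) = -1851485 - (12 + 8)*68*20/(-3) = -1851485 - 20*68*20*(-1/3) = -1851485 - 1360*(-20)/3 = -1851485 - 1*(-27200/3) = -1851485 + 27200/3 = -5527255/3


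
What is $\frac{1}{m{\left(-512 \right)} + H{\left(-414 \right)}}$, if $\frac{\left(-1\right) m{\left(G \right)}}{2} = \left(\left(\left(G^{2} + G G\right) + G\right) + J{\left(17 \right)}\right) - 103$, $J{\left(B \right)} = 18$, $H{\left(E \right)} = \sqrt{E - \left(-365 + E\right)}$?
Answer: $- \frac{1047382}{1097009053559} - \frac{\sqrt{365}}{1097009053559} \approx -9.5478 \cdot 10^{-7}$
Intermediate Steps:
$H{\left(E \right)} = \sqrt{365}$
$m{\left(G \right)} = 170 - 4 G^{2} - 2 G$ ($m{\left(G \right)} = - 2 \left(\left(\left(\left(G^{2} + G G\right) + G\right) + 18\right) - 103\right) = - 2 \left(\left(\left(\left(G^{2} + G^{2}\right) + G\right) + 18\right) - 103\right) = - 2 \left(\left(\left(2 G^{2} + G\right) + 18\right) - 103\right) = - 2 \left(\left(\left(G + 2 G^{2}\right) + 18\right) - 103\right) = - 2 \left(\left(18 + G + 2 G^{2}\right) - 103\right) = - 2 \left(-85 + G + 2 G^{2}\right) = 170 - 4 G^{2} - 2 G$)
$\frac{1}{m{\left(-512 \right)} + H{\left(-414 \right)}} = \frac{1}{\left(170 - 4 \left(-512\right)^{2} - -1024\right) + \sqrt{365}} = \frac{1}{\left(170 - 1048576 + 1024\right) + \sqrt{365}} = \frac{1}{-1047382 + \sqrt{365}}$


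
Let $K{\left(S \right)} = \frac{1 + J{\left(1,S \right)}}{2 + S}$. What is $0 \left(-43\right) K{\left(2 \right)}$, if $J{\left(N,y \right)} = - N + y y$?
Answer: $0$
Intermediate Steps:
$J{\left(N,y \right)} = y^{2} - N$ ($J{\left(N,y \right)} = - N + y^{2} = y^{2} - N$)
$K{\left(S \right)} = \frac{S^{2}}{2 + S}$ ($K{\left(S \right)} = \frac{1 + \left(S^{2} - 1\right)}{2 + S} = \frac{1 + \left(-1 + S^{2}\right)}{2 + S} = \frac{S^{2}}{2 + S}$)
$0 \left(-43\right) K{\left(2 \right)} = 0 \left(-43\right) \frac{2^{2}}{2 + 2} = 0 \cdot \frac{4}{4} = 0 \cdot 4 \cdot \frac{1}{4} = 0 \cdot 1 = 0$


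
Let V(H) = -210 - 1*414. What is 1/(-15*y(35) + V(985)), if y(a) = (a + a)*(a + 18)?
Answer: -1/56274 ≈ -1.7770e-5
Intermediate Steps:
V(H) = -624 (V(H) = -210 - 414 = -624)
y(a) = 2*a*(18 + a) (y(a) = (2*a)*(18 + a) = 2*a*(18 + a))
1/(-15*y(35) + V(985)) = 1/(-30*35*(18 + 35) - 624) = 1/(-30*35*53 - 624) = 1/(-15*3710 - 624) = 1/(-55650 - 624) = 1/(-56274) = -1/56274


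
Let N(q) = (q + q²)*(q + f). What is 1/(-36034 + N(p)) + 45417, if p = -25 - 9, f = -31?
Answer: 4948817987/108964 ≈ 45417.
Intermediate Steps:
p = -34
N(q) = (-31 + q)*(q + q²) (N(q) = (q + q²)*(q - 31) = (q + q²)*(-31 + q) = (-31 + q)*(q + q²))
1/(-36034 + N(p)) + 45417 = 1/(-36034 - 34*(-31 + (-34)² - 30*(-34))) + 45417 = 1/(-36034 - 34*(-31 + 1156 + 1020)) + 45417 = 1/(-36034 - 34*2145) + 45417 = 1/(-36034 - 72930) + 45417 = 1/(-108964) + 45417 = -1/108964 + 45417 = 4948817987/108964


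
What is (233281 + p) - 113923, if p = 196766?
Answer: 316124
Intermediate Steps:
(233281 + p) - 113923 = (233281 + 196766) - 113923 = 430047 - 113923 = 316124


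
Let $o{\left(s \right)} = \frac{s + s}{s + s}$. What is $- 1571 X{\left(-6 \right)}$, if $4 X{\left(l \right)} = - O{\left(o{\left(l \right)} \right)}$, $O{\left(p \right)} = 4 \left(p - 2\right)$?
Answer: $-1571$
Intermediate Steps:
$o{\left(s \right)} = 1$ ($o{\left(s \right)} = \frac{2 s}{2 s} = 2 s \frac{1}{2 s} = 1$)
$O{\left(p \right)} = -8 + 4 p$ ($O{\left(p \right)} = 4 \left(-2 + p\right) = -8 + 4 p$)
$X{\left(l \right)} = 1$ ($X{\left(l \right)} = \frac{\left(-1\right) \left(-8 + 4 \cdot 1\right)}{4} = \frac{\left(-1\right) \left(-8 + 4\right)}{4} = \frac{\left(-1\right) \left(-4\right)}{4} = \frac{1}{4} \cdot 4 = 1$)
$- 1571 X{\left(-6 \right)} = \left(-1571\right) 1 = -1571$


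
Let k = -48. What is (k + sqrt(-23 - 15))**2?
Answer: (48 - I*sqrt(38))**2 ≈ 2266.0 - 591.78*I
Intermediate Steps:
(k + sqrt(-23 - 15))**2 = (-48 + sqrt(-23 - 15))**2 = (-48 + sqrt(-38))**2 = (-48 + I*sqrt(38))**2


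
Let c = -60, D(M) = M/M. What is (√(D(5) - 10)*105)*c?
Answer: -18900*I ≈ -18900.0*I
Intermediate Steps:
D(M) = 1
(√(D(5) - 10)*105)*c = (√(1 - 10)*105)*(-60) = (√(-9)*105)*(-60) = ((3*I)*105)*(-60) = (315*I)*(-60) = -18900*I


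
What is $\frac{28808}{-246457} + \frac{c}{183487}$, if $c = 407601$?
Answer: $\frac{95170226161}{45221655559} \approx 2.1045$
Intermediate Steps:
$\frac{28808}{-246457} + \frac{c}{183487} = \frac{28808}{-246457} + \frac{407601}{183487} = 28808 \left(- \frac{1}{246457}\right) + 407601 \cdot \frac{1}{183487} = - \frac{28808}{246457} + \frac{407601}{183487} = \frac{95170226161}{45221655559}$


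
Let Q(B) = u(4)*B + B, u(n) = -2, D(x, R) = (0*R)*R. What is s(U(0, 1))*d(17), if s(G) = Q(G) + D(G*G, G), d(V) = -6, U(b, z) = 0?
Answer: 0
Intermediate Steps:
D(x, R) = 0 (D(x, R) = 0*R = 0)
Q(B) = -B (Q(B) = -2*B + B = -B)
s(G) = -G (s(G) = -G + 0 = -G)
s(U(0, 1))*d(17) = -1*0*(-6) = 0*(-6) = 0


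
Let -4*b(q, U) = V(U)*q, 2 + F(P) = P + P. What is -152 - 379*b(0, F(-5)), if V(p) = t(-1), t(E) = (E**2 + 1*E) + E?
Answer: -152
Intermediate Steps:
F(P) = -2 + 2*P (F(P) = -2 + (P + P) = -2 + 2*P)
t(E) = E**2 + 2*E (t(E) = (E**2 + E) + E = (E + E**2) + E = E**2 + 2*E)
V(p) = -1 (V(p) = -(2 - 1) = -1*1 = -1)
b(q, U) = q/4 (b(q, U) = -(-1)*q/4 = q/4)
-152 - 379*b(0, F(-5)) = -152 - 379*0/4 = -152 - 379*0 = -152 + 0 = -152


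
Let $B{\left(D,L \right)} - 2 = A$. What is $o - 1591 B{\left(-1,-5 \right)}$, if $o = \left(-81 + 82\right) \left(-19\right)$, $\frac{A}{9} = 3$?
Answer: $-46158$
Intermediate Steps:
$A = 27$ ($A = 9 \cdot 3 = 27$)
$B{\left(D,L \right)} = 29$ ($B{\left(D,L \right)} = 2 + 27 = 29$)
$o = -19$ ($o = 1 \left(-19\right) = -19$)
$o - 1591 B{\left(-1,-5 \right)} = -19 - 1591 \cdot 29 = -19 - 46139 = -46158$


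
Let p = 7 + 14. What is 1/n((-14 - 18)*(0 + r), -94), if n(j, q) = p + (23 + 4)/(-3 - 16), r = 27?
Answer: 19/372 ≈ 0.051075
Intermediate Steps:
p = 21
n(j, q) = 372/19 (n(j, q) = 21 + (23 + 4)/(-3 - 16) = 21 + 27/(-19) = 21 + 27*(-1/19) = 21 - 27/19 = 372/19)
1/n((-14 - 18)*(0 + r), -94) = 1/(372/19) = 19/372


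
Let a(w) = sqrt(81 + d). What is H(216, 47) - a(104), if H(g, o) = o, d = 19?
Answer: 37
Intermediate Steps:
a(w) = 10 (a(w) = sqrt(81 + 19) = sqrt(100) = 10)
H(216, 47) - a(104) = 47 - 1*10 = 47 - 10 = 37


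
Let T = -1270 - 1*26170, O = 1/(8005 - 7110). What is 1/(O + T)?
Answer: -895/24558799 ≈ -3.6443e-5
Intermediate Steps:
O = 1/895 ≈ 0.0011173
T = -27440 (T = -1270 - 26170 = -27440)
1/(O + T) = 1/(1/895 - 27440) = 1/(-24558799/895) = -895/24558799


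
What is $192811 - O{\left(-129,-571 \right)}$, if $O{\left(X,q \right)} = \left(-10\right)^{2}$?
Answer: $192711$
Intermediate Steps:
$O{\left(X,q \right)} = 100$
$192811 - O{\left(-129,-571 \right)} = 192811 - 100 = 192711$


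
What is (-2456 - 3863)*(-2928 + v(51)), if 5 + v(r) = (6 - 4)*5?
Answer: 18470437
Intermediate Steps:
v(r) = 5 (v(r) = -5 + (6 - 4)*5 = -5 + 2*5 = -5 + 10 = 5)
(-2456 - 3863)*(-2928 + v(51)) = (-2456 - 3863)*(-2928 + 5) = -6319*(-2923) = 18470437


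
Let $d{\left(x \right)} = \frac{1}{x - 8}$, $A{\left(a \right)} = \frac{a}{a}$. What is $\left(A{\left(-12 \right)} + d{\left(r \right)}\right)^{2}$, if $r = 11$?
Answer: $\frac{16}{9} \approx 1.7778$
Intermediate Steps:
$A{\left(a \right)} = 1$
$d{\left(x \right)} = \frac{1}{-8 + x}$
$\left(A{\left(-12 \right)} + d{\left(r \right)}\right)^{2} = \left(1 + \frac{1}{-8 + 11}\right)^{2} = \left(1 + \frac{1}{3}\right)^{2} = \left(\frac{4}{3}\right)^{2} = \frac{16}{9}$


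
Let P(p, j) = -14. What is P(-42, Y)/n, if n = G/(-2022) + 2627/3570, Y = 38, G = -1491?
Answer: -4210815/443111 ≈ -9.5028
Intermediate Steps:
n = 886222/601545 (n = -1491/(-2022) + 2627/3570 = -1491*(-1/2022) + 2627*(1/3570) = 497/674 + 2627/3570 = 886222/601545 ≈ 1.4732)
P(-42, Y)/n = -14/886222/601545 = -14*601545/886222 = -4210815/443111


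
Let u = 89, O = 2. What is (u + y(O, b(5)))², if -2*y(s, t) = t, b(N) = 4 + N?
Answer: 28561/4 ≈ 7140.3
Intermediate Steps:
y(s, t) = -t/2
(u + y(O, b(5)))² = (89 - (4 + 5)/2)² = (89 - ½*9)² = (89 - 9/2)² = (169/2)² = 28561/4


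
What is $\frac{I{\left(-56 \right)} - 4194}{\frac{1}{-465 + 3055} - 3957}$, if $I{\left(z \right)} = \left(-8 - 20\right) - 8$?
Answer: $\frac{10955700}{10248629} \approx 1.069$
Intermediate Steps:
$I{\left(z \right)} = -36$ ($I{\left(z \right)} = -28 - 8 = -36$)
$\frac{I{\left(-56 \right)} - 4194}{\frac{1}{-465 + 3055} - 3957} = \frac{-36 - 4194}{\frac{1}{-465 + 3055} - 3957} = \frac{-36 - 4194}{\frac{1}{2590} - 3957} = - \frac{4230}{- \frac{10248629}{2590}} = \left(-4230\right) \left(- \frac{2590}{10248629}\right) = \frac{10955700}{10248629}$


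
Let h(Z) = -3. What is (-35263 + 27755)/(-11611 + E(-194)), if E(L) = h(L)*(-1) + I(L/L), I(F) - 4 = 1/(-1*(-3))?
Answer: 22524/34811 ≈ 0.64704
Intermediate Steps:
I(F) = 13/3 (I(F) = 4 + 1/(-1*(-3)) = 4 + 1/3 = 4 + ⅓ = 13/3)
E(L) = 22/3 (E(L) = -3*(-1) + 13/3 = 3 + 13/3 = 22/3)
(-35263 + 27755)/(-11611 + E(-194)) = (-35263 + 27755)/(-11611 + 22/3) = -7508/(-34811/3) = -7508*(-3/34811) = 22524/34811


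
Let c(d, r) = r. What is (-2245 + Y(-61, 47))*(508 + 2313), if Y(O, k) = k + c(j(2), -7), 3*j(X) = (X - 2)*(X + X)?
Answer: -6220305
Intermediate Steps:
j(X) = 2*X*(-2 + X)/3 (j(X) = ((X - 2)*(X + X))/3 = ((-2 + X)*(2*X))/3 = (2*X*(-2 + X))/3 = 2*X*(-2 + X)/3)
Y(O, k) = -7 + k (Y(O, k) = k - 7 = -7 + k)
(-2245 + Y(-61, 47))*(508 + 2313) = (-2245 + (-7 + 47))*(508 + 2313) = (-2245 + 40)*2821 = -2205*2821 = -6220305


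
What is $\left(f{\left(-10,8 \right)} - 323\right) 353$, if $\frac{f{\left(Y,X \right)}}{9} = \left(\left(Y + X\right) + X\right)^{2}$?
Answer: $353$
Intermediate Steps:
$f{\left(Y,X \right)} = 9 \left(Y + 2 X\right)^{2}$ ($f{\left(Y,X \right)} = 9 \left(\left(Y + X\right) + X\right)^{2} = 9 \left(\left(X + Y\right) + X\right)^{2} = 9 \left(Y + 2 X\right)^{2}$)
$\left(f{\left(-10,8 \right)} - 323\right) 353 = \left(9 \left(-10 + 2 \cdot 8\right)^{2} - 323\right) 353 = \left(9 \left(-10 + 16\right)^{2} - 323\right) 353 = \left(9 \cdot 6^{2} - 323\right) 353 = \left(9 \cdot 36 - 323\right) 353 = \left(324 - 323\right) 353 = 1 \cdot 353 = 353$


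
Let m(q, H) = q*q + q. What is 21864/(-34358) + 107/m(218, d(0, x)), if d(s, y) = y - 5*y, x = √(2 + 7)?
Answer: -520077391/820159818 ≈ -0.63412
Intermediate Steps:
x = 3 (x = √9 = 3)
d(s, y) = -4*y
m(q, H) = q + q² (m(q, H) = q² + q = q + q²)
21864/(-34358) + 107/m(218, d(0, x)) = 21864/(-34358) + 107/((218*(1 + 218))) = 21864*(-1/34358) + 107/((218*219)) = -10932/17179 + 107/47742 = -520077391/820159818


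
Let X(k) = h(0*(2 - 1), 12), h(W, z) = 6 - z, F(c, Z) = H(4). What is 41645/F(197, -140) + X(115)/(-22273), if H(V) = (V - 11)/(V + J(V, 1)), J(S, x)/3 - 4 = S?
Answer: -3710236334/22273 ≈ -1.6658e+5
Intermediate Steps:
J(S, x) = 12 + 3*S
H(V) = (-11 + V)/(12 + 4*V) (H(V) = (V - 11)/(V + (12 + 3*V)) = (-11 + V)/(12 + 4*V))
F(c, Z) = -1/4 (F(c, Z) = (-11 + 4)/(4*(3 + 4)) = (1/4)*(-7)/7 = (1/4)*(1/7)*(-7) = -1/4)
X(k) = -6 (X(k) = 6 - 1*12 = 6 - 12 = -6)
41645/F(197, -140) + X(115)/(-22273) = 41645/(-1/4) - 6/(-22273) = 41645*(-4) - 6*(-1/22273) = -166580 + 6/22273 = -3710236334/22273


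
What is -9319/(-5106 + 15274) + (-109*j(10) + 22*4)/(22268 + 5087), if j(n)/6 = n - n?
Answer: -254026461/278145640 ≈ -0.91329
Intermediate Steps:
j(n) = 0 (j(n) = 6*(n - n) = 6*0 = 0)
-9319/(-5106 + 15274) + (-109*j(10) + 22*4)/(22268 + 5087) = -9319/(-5106 + 15274) + (-109*0 + 22*4)/(22268 + 5087) = -9319/10168 + (0 + 88)/27355 = -9319*1/10168 + 88*(1/27355) = -9319/10168 + 88/27355 = -254026461/278145640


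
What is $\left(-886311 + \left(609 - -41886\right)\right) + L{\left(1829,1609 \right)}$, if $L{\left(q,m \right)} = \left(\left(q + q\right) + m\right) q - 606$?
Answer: $8788921$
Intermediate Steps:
$L{\left(q,m \right)} = -606 + q \left(m + 2 q\right)$ ($L{\left(q,m \right)} = \left(2 q + m\right) q - 606 = \left(m + 2 q\right) q - 606 = q \left(m + 2 q\right) - 606 = -606 + q \left(m + 2 q\right)$)
$\left(-886311 + \left(609 - -41886\right)\right) + L{\left(1829,1609 \right)} = \left(-886311 + \left(609 - -41886\right)\right) + \left(-606 + 2 \cdot 1829^{2} + 1609 \cdot 1829\right) = \left(-886311 + \left(609 + 41886\right)\right) + \left(-606 + 2 \cdot 3345241 + 2942861\right) = \left(-886311 + 42495\right) + \left(-606 + 6690482 + 2942861\right) = -843816 + 9632737 = 8788921$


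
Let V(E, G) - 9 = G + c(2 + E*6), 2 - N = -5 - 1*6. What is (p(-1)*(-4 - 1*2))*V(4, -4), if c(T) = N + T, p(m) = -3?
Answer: 792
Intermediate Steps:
N = 13 (N = 2 - (-5 - 1*6) = 2 - (-5 - 6) = 2 - 1*(-11) = 2 + 11 = 13)
c(T) = 13 + T
V(E, G) = 24 + G + 6*E (V(E, G) = 9 + (G + (13 + (2 + E*6))) = 9 + (G + (13 + (2 + 6*E))) = 9 + (G + (15 + 6*E)) = 9 + (15 + G + 6*E) = 24 + G + 6*E)
(p(-1)*(-4 - 1*2))*V(4, -4) = (-3*(-4 - 1*2))*(24 - 4 + 6*4) = (-3*(-4 - 2))*(24 - 4 + 24) = -3*(-6)*44 = 18*44 = 792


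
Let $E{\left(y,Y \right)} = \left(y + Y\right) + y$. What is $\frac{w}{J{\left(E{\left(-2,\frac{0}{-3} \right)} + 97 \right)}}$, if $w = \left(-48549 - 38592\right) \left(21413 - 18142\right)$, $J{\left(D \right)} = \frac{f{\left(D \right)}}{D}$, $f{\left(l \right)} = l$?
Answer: $-285038211$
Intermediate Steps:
$E{\left(y,Y \right)} = Y + 2 y$ ($E{\left(y,Y \right)} = \left(Y + y\right) + y = Y + 2 y$)
$J{\left(D \right)} = 1$ ($J{\left(D \right)} = \frac{D}{D} = 1$)
$w = -285038211$ ($w = \left(-87141\right) 3271 = -285038211$)
$\frac{w}{J{\left(E{\left(-2,\frac{0}{-3} \right)} + 97 \right)}} = - \frac{285038211}{1} = \left(-285038211\right) 1 = -285038211$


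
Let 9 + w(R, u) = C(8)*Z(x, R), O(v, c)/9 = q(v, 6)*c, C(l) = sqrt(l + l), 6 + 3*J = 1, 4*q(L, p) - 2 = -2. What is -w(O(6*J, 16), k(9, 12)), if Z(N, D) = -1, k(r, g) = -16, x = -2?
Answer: 13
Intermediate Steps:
q(L, p) = 0 (q(L, p) = 1/2 + (1/4)*(-2) = 1/2 - 1/2 = 0)
J = -5/3 (J = -2 + (1/3)*1 = -2 + 1/3 = -5/3 ≈ -1.6667)
C(l) = sqrt(2)*sqrt(l) (C(l) = sqrt(2*l) = sqrt(2)*sqrt(l))
O(v, c) = 0 (O(v, c) = 9*(0*c) = 9*0 = 0)
w(R, u) = -13 (w(R, u) = -9 + (sqrt(2)*sqrt(8))*(-1) = -9 + (sqrt(2)*(2*sqrt(2)))*(-1) = -9 + 4*(-1) = -9 - 4 = -13)
-w(O(6*J, 16), k(9, 12)) = -1*(-13) = 13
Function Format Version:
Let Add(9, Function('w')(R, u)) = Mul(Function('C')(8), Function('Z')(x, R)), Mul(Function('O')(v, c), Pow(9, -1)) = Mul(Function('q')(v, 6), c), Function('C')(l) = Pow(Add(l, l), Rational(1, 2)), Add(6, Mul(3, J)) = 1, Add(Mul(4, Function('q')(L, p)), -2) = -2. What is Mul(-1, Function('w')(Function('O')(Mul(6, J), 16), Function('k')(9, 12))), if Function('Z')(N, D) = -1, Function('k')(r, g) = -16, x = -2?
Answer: 13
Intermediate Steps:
Function('q')(L, p) = 0 (Function('q')(L, p) = Add(Rational(1, 2), Mul(Rational(1, 4), -2)) = Add(Rational(1, 2), Rational(-1, 2)) = 0)
J = Rational(-5, 3) (J = Add(-2, Mul(Rational(1, 3), 1)) = Add(-2, Rational(1, 3)) = Rational(-5, 3) ≈ -1.6667)
Function('C')(l) = Mul(Pow(2, Rational(1, 2)), Pow(l, Rational(1, 2))) (Function('C')(l) = Pow(Mul(2, l), Rational(1, 2)) = Mul(Pow(2, Rational(1, 2)), Pow(l, Rational(1, 2))))
Function('O')(v, c) = 0 (Function('O')(v, c) = Mul(9, Mul(0, c)) = Mul(9, 0) = 0)
Function('w')(R, u) = -13 (Function('w')(R, u) = Add(-9, Mul(Mul(Pow(2, Rational(1, 2)), Pow(8, Rational(1, 2))), -1)) = Add(-9, Mul(Mul(Pow(2, Rational(1, 2)), Mul(2, Pow(2, Rational(1, 2)))), -1)) = Add(-9, Mul(4, -1)) = Add(-9, -4) = -13)
Mul(-1, Function('w')(Function('O')(Mul(6, J), 16), Function('k')(9, 12))) = Mul(-1, -13) = 13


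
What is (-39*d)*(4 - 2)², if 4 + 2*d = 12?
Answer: -624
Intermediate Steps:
d = 4 (d = -2 + (½)*12 = -2 + 6 = 4)
(-39*d)*(4 - 2)² = (-39*4)*(4 - 2)² = -156*2² = -156*4 = -624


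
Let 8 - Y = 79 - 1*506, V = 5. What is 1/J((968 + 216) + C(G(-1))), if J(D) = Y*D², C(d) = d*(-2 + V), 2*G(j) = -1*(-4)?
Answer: 1/616003500 ≈ 1.6234e-9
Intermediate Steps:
Y = 435 (Y = 8 - (79 - 1*506) = 8 - (79 - 506) = 8 - 1*(-427) = 8 + 427 = 435)
G(j) = 2 (G(j) = (-1*(-4))/2 = (½)*4 = 2)
C(d) = 3*d (C(d) = d*(-2 + 5) = d*3 = 3*d)
J(D) = 435*D²
1/J((968 + 216) + C(G(-1))) = 1/(435*((968 + 216) + 3*2)²) = 1/(435*(1184 + 6)²) = 1/(435*1190²) = 1/(435*1416100) = 1/616003500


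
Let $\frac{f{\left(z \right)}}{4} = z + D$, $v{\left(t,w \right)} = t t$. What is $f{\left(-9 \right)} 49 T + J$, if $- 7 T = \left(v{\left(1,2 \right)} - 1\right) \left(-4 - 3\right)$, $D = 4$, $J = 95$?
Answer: $95$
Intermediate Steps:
$v{\left(t,w \right)} = t^{2}$
$T = 0$ ($T = - \frac{\left(1^{2} - 1\right) \left(-4 - 3\right)}{7} = - \frac{\left(1 - 1\right) \left(-7\right)}{7} = - \frac{0 \left(-7\right)}{7} = \left(- \frac{1}{7}\right) 0 = 0$)
$f{\left(z \right)} = 16 + 4 z$ ($f{\left(z \right)} = 4 \left(z + 4\right) = 4 \left(4 + z\right) = 16 + 4 z$)
$f{\left(-9 \right)} 49 T + J = \left(16 + 4 \left(-9\right)\right) 49 \cdot 0 + 95 = \left(16 - 36\right) 0 + 95 = \left(-20\right) 0 + 95 = 0 + 95 = 95$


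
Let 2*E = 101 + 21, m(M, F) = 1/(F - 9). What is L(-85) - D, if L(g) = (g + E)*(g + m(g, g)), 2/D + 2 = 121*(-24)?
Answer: 139331123/68291 ≈ 2040.3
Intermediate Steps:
m(M, F) = 1/(-9 + F)
E = 61 (E = (101 + 21)/2 = (1/2)*122 = 61)
D = -1/1453 (D = 2/(-2 + 121*(-24)) = 2/(-2 - 2904) = 2/(-2906) = 2*(-1/2906) = -1/1453 ≈ -0.00068823)
L(g) = (61 + g)*(g + 1/(-9 + g)) (L(g) = (g + 61)*(g + 1/(-9 + g)) = (61 + g)*(g + 1/(-9 + g)))
L(-85) - D = (61 - 85 - 85*(-9 - 85)*(61 - 85))/(-9 - 85) - 1*(-1/1453) = (61 - 85 - 85*(-94)*(-24))/(-94) + 1/1453 = -(61 - 85 - 191760)/94 + 1/1453 = -1/94*(-191784) + 1/1453 = 95892/47 + 1/1453 = 139331123/68291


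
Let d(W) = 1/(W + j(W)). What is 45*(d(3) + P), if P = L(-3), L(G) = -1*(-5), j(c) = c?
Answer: 465/2 ≈ 232.50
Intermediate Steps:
L(G) = 5
P = 5
d(W) = 1/(2*W) (d(W) = 1/(W + W) = 1/(2*W))
45*(d(3) + P) = 45*((1/2)/3 + 5) = 45*((1/2)*(1/3) + 5) = 45*(1/6 + 5) = 45*(31/6) = 465/2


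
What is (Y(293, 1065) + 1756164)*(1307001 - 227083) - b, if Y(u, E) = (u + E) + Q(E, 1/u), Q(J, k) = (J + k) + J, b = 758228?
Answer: 556781780400162/293 ≈ 1.9003e+12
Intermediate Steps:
Q(J, k) = k + 2*J
Y(u, E) = u + 1/u + 3*E (Y(u, E) = (u + E) + (1/u + 2*E) = (E + u) + (1/u + 2*E) = u + 1/u + 3*E)
(Y(293, 1065) + 1756164)*(1307001 - 227083) - b = ((293 + 1/293 + 3*1065) + 1756164)*(1307001 - 227083) - 1*758228 = ((293 + 1/293 + 3195) + 1756164)*1079918 - 758228 = (1021985/293 + 1756164)*1079918 - 758228 = (515578037/293)*1079918 - 758228 = 556782002560966/293 - 758228 = 556781780400162/293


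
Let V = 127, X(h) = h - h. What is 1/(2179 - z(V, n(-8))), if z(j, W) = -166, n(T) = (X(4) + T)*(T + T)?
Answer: 1/2345 ≈ 0.00042644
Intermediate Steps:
X(h) = 0
n(T) = 2*T² (n(T) = (0 + T)*(T + T) = T*(2*T) = 2*T²)
1/(2179 - z(V, n(-8))) = 1/(2179 - 1*(-166)) = 1/(2179 + 166) = 1/2345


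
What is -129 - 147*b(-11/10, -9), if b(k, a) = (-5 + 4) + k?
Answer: 1797/10 ≈ 179.70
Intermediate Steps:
b(k, a) = -1 + k
-129 - 147*b(-11/10, -9) = -129 - 147*(-1 - 11/10) = -129 - 147*(-21/10) = -129 + 3087/10 = 1797/10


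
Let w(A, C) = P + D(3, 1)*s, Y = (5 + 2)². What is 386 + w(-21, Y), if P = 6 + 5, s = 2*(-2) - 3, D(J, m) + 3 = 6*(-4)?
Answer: 586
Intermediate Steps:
D(J, m) = -27 (D(J, m) = -3 + 6*(-4) = -3 - 24 = -27)
s = -7 (s = -4 - 3 = -7)
P = 11
Y = 49 (Y = 7² = 49)
w(A, C) = 200 (w(A, C) = 11 - 27*(-7) = 11 + 189 = 200)
386 + w(-21, Y) = 386 + 200 = 586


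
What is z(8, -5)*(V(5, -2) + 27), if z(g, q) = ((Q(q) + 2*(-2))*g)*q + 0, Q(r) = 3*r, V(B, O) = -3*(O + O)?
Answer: 29640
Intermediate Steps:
V(B, O) = -6*O
z(g, q) = g*q*(-4 + 3*q) (z(g, q) = ((3*q + 2*(-2))*g)*q + 0 = ((3*q - 4)*g)*q + 0 = ((-4 + 3*q)*g)*q + 0 = (g*(-4 + 3*q))*q + 0 = g*q*(-4 + 3*q) + 0 = g*q*(-4 + 3*q))
z(8, -5)*(V(5, -2) + 27) = (8*(-5)*(-4 + 3*(-5)))*(-6*(-2) + 27) = (8*(-5)*(-4 - 15))*(12 + 27) = (8*(-5)*(-19))*39 = 760*39 = 29640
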